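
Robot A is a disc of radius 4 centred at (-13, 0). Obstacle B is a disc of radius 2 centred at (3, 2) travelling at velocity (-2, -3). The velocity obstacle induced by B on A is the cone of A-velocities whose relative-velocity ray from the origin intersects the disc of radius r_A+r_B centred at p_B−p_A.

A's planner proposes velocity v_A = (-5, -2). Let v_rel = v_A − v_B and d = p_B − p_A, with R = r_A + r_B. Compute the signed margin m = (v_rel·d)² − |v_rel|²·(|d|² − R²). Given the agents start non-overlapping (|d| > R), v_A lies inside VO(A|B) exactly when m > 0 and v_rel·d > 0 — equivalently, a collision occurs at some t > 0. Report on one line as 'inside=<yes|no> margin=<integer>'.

d = (16, 2),  |d|² = 260;  R = 4+2 = 6,  c = 260−6² = 224
v_rel = (-3, 1),  |v_rel|² = 10;  v_rel·d = (-3)·(16) + (1)·(2) = -46
10·t² + 92·t + 224 = 0  ⇒  m = (-46)² − 10·224 = -124
m = -124 < 0,  v_rel·d = -46 < 0  ⇒  outside

inside=no margin=-124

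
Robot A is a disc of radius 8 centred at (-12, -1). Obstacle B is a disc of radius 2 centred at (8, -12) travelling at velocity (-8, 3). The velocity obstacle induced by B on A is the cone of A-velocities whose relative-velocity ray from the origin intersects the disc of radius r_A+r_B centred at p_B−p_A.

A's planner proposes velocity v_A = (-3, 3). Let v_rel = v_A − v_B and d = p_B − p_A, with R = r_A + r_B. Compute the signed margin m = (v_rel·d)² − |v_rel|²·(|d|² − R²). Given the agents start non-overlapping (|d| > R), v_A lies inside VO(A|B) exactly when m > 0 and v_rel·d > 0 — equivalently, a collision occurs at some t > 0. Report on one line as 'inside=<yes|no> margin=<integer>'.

d = (20, -11),  |d|² = 521;  R = 8+2 = 10,  c = 521−10² = 421
v_rel = (5, 0),  |v_rel|² = 25;  v_rel·d = (5)·(20) + (0)·(-11) = 100
25·t² − 200·t + 421 = 0  ⇒  m = 100² − 25·421 = -525
m = -525 < 0,  v_rel·d = 100 > 0  ⇒  outside

inside=no margin=-525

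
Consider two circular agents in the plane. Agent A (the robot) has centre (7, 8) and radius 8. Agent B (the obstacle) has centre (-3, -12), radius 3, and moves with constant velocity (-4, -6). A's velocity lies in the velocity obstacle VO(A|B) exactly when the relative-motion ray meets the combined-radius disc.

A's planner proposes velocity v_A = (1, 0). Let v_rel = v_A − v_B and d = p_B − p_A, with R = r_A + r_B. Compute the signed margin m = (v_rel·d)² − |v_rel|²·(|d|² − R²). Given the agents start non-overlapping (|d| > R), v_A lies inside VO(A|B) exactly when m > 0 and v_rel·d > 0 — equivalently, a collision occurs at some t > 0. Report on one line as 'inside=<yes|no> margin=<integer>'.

d = (-10, -20),  |d|² = 500;  R = 8+3 = 11,  c = 500−11² = 379
v_rel = (5, 6),  |v_rel|² = 61;  v_rel·d = (5)·(-10) + (6)·(-20) = -170
61·t² + 340·t + 379 = 0  ⇒  m = (-170)² − 61·379 = 5781
m = 5781 > 0,  v_rel·d = -170 < 0  ⇒  outside

inside=no margin=5781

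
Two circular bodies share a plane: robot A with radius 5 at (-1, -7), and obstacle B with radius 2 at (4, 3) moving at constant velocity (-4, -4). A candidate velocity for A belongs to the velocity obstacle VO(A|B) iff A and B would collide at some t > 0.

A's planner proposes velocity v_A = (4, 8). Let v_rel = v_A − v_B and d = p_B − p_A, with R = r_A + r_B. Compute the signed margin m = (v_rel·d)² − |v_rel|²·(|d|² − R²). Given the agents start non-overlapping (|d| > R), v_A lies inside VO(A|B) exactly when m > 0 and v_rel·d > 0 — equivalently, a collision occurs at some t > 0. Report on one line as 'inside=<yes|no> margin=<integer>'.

d = (5, 10),  |d|² = 125;  R = 5+2 = 7,  c = 125−7² = 76
v_rel = (8, 12),  |v_rel|² = 208;  v_rel·d = (8)·(5) + (12)·(10) = 160
208·t² − 320·t + 76 = 0  ⇒  m = 160² − 208·76 = 9792
m = 9792 > 0,  v_rel·d = 160 > 0  ⇒  inside

inside=yes margin=9792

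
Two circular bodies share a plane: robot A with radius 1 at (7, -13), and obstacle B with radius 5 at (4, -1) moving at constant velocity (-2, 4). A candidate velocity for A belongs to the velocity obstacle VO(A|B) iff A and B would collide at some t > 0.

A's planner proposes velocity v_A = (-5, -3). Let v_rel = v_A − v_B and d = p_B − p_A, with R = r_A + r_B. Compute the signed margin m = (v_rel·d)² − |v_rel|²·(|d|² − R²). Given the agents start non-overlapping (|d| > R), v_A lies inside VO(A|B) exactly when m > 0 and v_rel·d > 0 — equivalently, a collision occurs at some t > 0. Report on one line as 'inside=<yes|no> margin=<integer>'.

d = (-3, 12),  |d|² = 153;  R = 1+5 = 6,  c = 153−6² = 117
v_rel = (-3, -7),  |v_rel|² = 58;  v_rel·d = (-3)·(-3) + (-7)·(12) = -75
58·t² + 150·t + 117 = 0  ⇒  m = (-75)² − 58·117 = -1161
m = -1161 < 0,  v_rel·d = -75 < 0  ⇒  outside

inside=no margin=-1161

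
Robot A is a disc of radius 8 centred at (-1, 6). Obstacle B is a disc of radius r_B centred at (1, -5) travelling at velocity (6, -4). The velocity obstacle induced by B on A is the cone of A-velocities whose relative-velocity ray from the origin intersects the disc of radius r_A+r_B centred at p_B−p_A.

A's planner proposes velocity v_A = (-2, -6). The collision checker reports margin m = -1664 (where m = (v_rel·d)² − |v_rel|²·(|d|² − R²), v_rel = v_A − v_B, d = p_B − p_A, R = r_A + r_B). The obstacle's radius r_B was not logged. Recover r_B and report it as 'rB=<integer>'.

m = -1664
d = (2, -11);  v_rel = (-8, -2),  |v_rel|² = 68
v_rel×d = (-8)·(-11) − (-2)·(2) = 92
since m = R²·68 − 92²:  R² = (8464 + -1664) / 68 = 100
R = √100 = 10  ⇒  r_B = 10 − 8 = 2

rB=2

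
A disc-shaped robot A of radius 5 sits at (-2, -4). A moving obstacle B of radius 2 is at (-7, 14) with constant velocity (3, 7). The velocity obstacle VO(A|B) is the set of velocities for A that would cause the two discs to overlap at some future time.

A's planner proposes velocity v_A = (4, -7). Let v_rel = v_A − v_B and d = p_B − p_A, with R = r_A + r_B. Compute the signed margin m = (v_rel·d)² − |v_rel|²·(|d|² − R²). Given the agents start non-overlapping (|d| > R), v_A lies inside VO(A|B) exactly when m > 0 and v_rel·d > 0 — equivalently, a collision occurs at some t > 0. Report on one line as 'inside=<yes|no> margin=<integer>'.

d = (-5, 18),  |d|² = 349;  R = 5+2 = 7,  c = 349−7² = 300
v_rel = (1, -14),  |v_rel|² = 197;  v_rel·d = (1)·(-5) + (-14)·(18) = -257
197·t² + 514·t + 300 = 0  ⇒  m = (-257)² − 197·300 = 6949
m = 6949 > 0,  v_rel·d = -257 < 0  ⇒  outside

inside=no margin=6949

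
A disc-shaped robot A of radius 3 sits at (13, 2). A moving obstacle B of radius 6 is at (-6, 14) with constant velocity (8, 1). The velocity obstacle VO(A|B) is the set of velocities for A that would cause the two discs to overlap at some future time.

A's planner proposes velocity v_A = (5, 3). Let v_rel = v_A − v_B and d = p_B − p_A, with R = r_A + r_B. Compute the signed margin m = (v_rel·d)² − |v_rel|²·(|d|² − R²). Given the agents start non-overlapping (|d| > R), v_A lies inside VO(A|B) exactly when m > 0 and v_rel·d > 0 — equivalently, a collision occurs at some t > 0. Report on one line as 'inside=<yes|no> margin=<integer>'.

d = (-19, 12),  |d|² = 505;  R = 3+6 = 9,  c = 505−9² = 424
v_rel = (-3, 2),  |v_rel|² = 13;  v_rel·d = (-3)·(-19) + (2)·(12) = 81
13·t² − 162·t + 424 = 0  ⇒  m = 81² − 13·424 = 1049
m = 1049 > 0,  v_rel·d = 81 > 0  ⇒  inside

inside=yes margin=1049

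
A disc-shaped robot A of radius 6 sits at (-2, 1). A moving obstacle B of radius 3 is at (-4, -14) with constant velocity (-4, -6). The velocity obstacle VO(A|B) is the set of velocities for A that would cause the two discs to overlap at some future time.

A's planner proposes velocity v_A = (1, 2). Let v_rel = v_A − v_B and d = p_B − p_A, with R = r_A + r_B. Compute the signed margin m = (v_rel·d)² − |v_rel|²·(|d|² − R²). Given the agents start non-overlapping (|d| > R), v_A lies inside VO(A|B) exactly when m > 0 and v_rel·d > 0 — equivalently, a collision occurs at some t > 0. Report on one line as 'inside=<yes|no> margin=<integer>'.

d = (-2, -15),  |d|² = 229;  R = 6+3 = 9,  c = 229−9² = 148
v_rel = (5, 8),  |v_rel|² = 89;  v_rel·d = (5)·(-2) + (8)·(-15) = -130
89·t² + 260·t + 148 = 0  ⇒  m = (-130)² − 89·148 = 3728
m = 3728 > 0,  v_rel·d = -130 < 0  ⇒  outside

inside=no margin=3728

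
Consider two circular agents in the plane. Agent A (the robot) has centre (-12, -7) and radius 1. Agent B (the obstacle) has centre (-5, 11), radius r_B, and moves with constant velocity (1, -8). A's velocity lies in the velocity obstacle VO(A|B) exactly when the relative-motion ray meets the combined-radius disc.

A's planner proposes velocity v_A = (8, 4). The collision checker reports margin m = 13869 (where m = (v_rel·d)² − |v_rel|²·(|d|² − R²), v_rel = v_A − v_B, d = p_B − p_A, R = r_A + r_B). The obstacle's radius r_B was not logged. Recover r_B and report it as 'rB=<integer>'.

m = 13869
d = (7, 18);  v_rel = (7, 12),  |v_rel|² = 193
v_rel×d = (7)·(18) − (12)·(7) = 42
since m = R²·193 − 42²:  R² = (1764 + 13869) / 193 = 81
R = √81 = 9  ⇒  r_B = 9 − 1 = 8

rB=8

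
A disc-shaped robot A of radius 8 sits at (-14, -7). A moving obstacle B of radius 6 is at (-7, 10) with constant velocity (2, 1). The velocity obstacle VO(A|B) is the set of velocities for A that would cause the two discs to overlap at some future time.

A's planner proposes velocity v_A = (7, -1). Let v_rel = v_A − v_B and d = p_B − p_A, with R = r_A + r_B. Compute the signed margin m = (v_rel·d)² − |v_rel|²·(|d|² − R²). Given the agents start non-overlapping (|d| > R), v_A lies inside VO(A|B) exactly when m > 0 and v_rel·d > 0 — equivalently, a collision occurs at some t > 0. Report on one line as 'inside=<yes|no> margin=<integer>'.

d = (7, 17),  |d|² = 338;  R = 8+6 = 14,  c = 338−14² = 142
v_rel = (5, -2),  |v_rel|² = 29;  v_rel·d = (5)·(7) + (-2)·(17) = 1
29·t² − 2·t + 142 = 0  ⇒  m = 1² − 29·142 = -4117
m = -4117 < 0,  v_rel·d = 1 > 0  ⇒  outside

inside=no margin=-4117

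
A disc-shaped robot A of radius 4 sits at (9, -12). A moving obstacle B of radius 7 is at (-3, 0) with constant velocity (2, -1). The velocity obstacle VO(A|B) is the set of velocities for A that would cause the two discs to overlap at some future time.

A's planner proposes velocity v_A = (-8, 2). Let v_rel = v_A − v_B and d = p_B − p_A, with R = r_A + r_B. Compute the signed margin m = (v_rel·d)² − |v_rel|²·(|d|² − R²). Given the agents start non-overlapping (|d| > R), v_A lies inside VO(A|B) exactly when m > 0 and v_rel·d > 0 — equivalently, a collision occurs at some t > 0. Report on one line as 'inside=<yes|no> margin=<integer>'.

d = (-12, 12),  |d|² = 288;  R = 4+7 = 11,  c = 288−11² = 167
v_rel = (-10, 3),  |v_rel|² = 109;  v_rel·d = (-10)·(-12) + (3)·(12) = 156
109·t² − 312·t + 167 = 0  ⇒  m = 156² − 109·167 = 6133
m = 6133 > 0,  v_rel·d = 156 > 0  ⇒  inside

inside=yes margin=6133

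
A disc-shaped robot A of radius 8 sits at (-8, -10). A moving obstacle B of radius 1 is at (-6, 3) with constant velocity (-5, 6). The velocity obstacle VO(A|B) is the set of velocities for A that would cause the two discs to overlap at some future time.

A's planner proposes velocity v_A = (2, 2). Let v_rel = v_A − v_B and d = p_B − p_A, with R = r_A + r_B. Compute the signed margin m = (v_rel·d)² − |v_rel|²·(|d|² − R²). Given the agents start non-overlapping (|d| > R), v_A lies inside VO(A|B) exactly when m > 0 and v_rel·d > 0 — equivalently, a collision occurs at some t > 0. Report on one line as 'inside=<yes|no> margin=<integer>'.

d = (2, 13),  |d|² = 173;  R = 8+1 = 9,  c = 173−9² = 92
v_rel = (7, -4),  |v_rel|² = 65;  v_rel·d = (7)·(2) + (-4)·(13) = -38
65·t² + 76·t + 92 = 0  ⇒  m = (-38)² − 65·92 = -4536
m = -4536 < 0,  v_rel·d = -38 < 0  ⇒  outside

inside=no margin=-4536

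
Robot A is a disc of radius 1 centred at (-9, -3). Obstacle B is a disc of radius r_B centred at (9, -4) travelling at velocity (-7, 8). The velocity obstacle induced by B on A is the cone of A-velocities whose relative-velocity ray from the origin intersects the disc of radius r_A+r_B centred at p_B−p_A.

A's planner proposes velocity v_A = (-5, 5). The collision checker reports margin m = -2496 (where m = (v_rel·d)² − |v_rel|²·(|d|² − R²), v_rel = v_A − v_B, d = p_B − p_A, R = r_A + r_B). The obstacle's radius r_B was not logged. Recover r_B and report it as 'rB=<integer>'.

m = -2496
d = (18, -1);  v_rel = (2, -3),  |v_rel|² = 13
v_rel×d = (2)·(-1) − (-3)·(18) = 52
since m = R²·13 − 52²:  R² = (2704 + -2496) / 13 = 16
R = √16 = 4  ⇒  r_B = 4 − 1 = 3

rB=3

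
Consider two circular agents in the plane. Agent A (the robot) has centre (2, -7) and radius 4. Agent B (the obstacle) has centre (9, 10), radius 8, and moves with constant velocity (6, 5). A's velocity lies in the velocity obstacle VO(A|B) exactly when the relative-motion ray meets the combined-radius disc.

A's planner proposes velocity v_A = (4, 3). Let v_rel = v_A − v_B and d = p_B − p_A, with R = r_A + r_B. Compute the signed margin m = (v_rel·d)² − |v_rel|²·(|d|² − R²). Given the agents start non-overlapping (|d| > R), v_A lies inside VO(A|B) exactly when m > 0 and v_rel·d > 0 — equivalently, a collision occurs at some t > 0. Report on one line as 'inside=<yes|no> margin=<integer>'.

d = (7, 17),  |d|² = 338;  R = 4+8 = 12,  c = 338−12² = 194
v_rel = (-2, -2),  |v_rel|² = 8;  v_rel·d = (-2)·(7) + (-2)·(17) = -48
8·t² + 96·t + 194 = 0  ⇒  m = (-48)² − 8·194 = 752
m = 752 > 0,  v_rel·d = -48 < 0  ⇒  outside

inside=no margin=752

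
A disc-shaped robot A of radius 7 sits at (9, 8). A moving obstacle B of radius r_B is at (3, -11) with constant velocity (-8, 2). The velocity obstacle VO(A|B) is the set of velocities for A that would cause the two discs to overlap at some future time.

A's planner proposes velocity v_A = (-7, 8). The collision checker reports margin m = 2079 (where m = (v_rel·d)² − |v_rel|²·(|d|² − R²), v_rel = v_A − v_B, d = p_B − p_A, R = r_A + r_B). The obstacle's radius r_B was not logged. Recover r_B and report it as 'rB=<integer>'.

m = 2079
d = (-6, -19);  v_rel = (1, 6),  |v_rel|² = 37
v_rel×d = (1)·(-19) − (6)·(-6) = 17
since m = R²·37 − 17²:  R² = (289 + 2079) / 37 = 64
R = √64 = 8  ⇒  r_B = 8 − 7 = 1

rB=1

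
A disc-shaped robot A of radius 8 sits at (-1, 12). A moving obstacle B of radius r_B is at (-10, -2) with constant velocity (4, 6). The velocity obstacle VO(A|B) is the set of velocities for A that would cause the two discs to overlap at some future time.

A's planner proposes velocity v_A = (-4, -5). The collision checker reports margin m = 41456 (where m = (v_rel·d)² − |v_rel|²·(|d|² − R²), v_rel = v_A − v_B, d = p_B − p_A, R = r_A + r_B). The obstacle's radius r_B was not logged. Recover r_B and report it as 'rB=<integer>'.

m = 41456
d = (-9, -14);  v_rel = (-8, -11),  |v_rel|² = 185
v_rel×d = (-8)·(-14) − (-11)·(-9) = 13
since m = R²·185 − 13²:  R² = (169 + 41456) / 185 = 225
R = √225 = 15  ⇒  r_B = 15 − 8 = 7

rB=7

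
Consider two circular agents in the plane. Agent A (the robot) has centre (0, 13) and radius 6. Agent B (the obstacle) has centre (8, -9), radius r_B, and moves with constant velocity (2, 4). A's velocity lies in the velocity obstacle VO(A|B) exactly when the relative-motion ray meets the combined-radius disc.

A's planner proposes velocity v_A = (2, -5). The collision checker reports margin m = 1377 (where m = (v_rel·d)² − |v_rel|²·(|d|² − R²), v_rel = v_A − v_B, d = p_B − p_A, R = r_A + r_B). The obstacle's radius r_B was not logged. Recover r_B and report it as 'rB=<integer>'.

m = 1377
d = (8, -22);  v_rel = (0, -9),  |v_rel|² = 81
v_rel×d = (0)·(-22) − (-9)·(8) = 72
since m = R²·81 − 72²:  R² = (5184 + 1377) / 81 = 81
R = √81 = 9  ⇒  r_B = 9 − 6 = 3

rB=3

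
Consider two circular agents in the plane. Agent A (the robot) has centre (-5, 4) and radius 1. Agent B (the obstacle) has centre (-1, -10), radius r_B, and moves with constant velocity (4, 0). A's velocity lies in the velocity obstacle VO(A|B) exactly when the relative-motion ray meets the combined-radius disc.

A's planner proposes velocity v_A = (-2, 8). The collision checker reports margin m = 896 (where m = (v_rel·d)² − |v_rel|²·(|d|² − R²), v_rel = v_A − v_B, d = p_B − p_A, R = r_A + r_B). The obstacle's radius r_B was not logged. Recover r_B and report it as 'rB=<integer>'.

m = 896
d = (4, -14);  v_rel = (-6, 8),  |v_rel|² = 100
v_rel×d = (-6)·(-14) − (8)·(4) = 52
since m = R²·100 − 52²:  R² = (2704 + 896) / 100 = 36
R = √36 = 6  ⇒  r_B = 6 − 1 = 5

rB=5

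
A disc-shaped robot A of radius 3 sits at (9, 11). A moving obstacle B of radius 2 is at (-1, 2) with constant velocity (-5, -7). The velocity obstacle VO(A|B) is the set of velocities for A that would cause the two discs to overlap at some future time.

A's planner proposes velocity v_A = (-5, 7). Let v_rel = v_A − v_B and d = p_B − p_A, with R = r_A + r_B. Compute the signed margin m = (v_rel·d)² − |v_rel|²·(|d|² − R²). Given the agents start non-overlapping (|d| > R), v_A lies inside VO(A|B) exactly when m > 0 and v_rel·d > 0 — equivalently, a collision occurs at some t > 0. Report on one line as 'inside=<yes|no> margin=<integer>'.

d = (-10, -9),  |d|² = 181;  R = 3+2 = 5,  c = 181−5² = 156
v_rel = (0, 14),  |v_rel|² = 196;  v_rel·d = (0)·(-10) + (14)·(-9) = -126
196·t² + 252·t + 156 = 0  ⇒  m = (-126)² − 196·156 = -14700
m = -14700 < 0,  v_rel·d = -126 < 0  ⇒  outside

inside=no margin=-14700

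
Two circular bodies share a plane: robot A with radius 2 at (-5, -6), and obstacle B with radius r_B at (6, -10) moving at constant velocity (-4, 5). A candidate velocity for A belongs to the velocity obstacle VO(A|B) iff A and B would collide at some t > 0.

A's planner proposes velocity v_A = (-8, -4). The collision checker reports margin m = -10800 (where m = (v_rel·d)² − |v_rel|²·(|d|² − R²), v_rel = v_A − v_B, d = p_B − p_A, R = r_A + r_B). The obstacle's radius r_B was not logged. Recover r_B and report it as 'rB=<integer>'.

m = -10800
d = (11, -4);  v_rel = (-4, -9),  |v_rel|² = 97
v_rel×d = (-4)·(-4) − (-9)·(11) = 115
since m = R²·97 − 115²:  R² = (13225 + -10800) / 97 = 25
R = √25 = 5  ⇒  r_B = 5 − 2 = 3

rB=3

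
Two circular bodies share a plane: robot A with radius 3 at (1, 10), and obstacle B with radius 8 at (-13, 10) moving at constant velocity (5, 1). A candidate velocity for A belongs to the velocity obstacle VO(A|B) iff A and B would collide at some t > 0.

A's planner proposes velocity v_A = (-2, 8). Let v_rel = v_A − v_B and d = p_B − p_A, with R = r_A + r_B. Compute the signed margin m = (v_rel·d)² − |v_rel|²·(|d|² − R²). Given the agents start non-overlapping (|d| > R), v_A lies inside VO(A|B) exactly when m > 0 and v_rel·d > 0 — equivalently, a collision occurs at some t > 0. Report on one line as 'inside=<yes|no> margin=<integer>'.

d = (-14, 0),  |d|² = 196;  R = 3+8 = 11,  c = 196−11² = 75
v_rel = (-7, 7),  |v_rel|² = 98;  v_rel·d = (-7)·(-14) + (7)·(0) = 98
98·t² − 196·t + 75 = 0  ⇒  m = 98² − 98·75 = 2254
m = 2254 > 0,  v_rel·d = 98 > 0  ⇒  inside

inside=yes margin=2254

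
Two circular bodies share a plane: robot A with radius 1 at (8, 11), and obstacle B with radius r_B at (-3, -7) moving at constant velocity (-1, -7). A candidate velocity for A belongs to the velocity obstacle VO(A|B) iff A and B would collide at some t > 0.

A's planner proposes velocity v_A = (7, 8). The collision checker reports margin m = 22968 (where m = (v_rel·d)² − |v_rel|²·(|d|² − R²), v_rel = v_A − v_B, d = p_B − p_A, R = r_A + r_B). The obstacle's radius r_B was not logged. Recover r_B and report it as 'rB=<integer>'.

m = 22968
d = (-11, -18);  v_rel = (8, 15),  |v_rel|² = 289
v_rel×d = (8)·(-18) − (15)·(-11) = 21
since m = R²·289 − 21²:  R² = (441 + 22968) / 289 = 81
R = √81 = 9  ⇒  r_B = 9 − 1 = 8

rB=8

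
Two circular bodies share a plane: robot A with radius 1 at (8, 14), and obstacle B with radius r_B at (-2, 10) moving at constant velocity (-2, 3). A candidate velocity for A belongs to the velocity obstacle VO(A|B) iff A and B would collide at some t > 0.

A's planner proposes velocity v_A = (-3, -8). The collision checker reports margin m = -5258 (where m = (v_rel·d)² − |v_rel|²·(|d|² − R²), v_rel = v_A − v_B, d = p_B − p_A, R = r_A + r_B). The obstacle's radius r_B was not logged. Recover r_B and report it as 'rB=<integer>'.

m = -5258
d = (-10, -4);  v_rel = (-1, -11),  |v_rel|² = 122
v_rel×d = (-1)·(-4) − (-11)·(-10) = -106
since m = R²·122 − (-106)²:  R² = (11236 + -5258) / 122 = 49
R = √49 = 7  ⇒  r_B = 7 − 1 = 6

rB=6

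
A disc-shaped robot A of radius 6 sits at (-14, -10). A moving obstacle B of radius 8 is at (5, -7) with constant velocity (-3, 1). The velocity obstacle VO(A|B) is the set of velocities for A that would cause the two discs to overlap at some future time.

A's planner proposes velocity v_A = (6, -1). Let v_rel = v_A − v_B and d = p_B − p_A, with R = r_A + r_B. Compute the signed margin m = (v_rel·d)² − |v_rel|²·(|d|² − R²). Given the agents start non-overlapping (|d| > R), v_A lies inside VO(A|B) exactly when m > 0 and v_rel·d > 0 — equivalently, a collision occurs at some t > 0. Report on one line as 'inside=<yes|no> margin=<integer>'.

d = (19, 3),  |d|² = 370;  R = 6+8 = 14,  c = 370−14² = 174
v_rel = (9, -2),  |v_rel|² = 85;  v_rel·d = (9)·(19) + (-2)·(3) = 165
85·t² − 330·t + 174 = 0  ⇒  m = 165² − 85·174 = 12435
m = 12435 > 0,  v_rel·d = 165 > 0  ⇒  inside

inside=yes margin=12435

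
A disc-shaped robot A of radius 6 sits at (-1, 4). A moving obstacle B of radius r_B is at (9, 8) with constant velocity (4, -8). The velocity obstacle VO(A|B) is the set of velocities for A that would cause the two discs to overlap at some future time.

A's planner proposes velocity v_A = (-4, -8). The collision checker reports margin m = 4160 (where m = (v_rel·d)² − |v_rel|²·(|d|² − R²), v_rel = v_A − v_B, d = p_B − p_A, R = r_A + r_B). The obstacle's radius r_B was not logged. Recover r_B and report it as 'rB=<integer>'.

m = 4160
d = (10, 4);  v_rel = (-8, 0),  |v_rel|² = 64
v_rel×d = (-8)·(4) − (0)·(10) = -32
since m = R²·64 − (-32)²:  R² = (1024 + 4160) / 64 = 81
R = √81 = 9  ⇒  r_B = 9 − 6 = 3

rB=3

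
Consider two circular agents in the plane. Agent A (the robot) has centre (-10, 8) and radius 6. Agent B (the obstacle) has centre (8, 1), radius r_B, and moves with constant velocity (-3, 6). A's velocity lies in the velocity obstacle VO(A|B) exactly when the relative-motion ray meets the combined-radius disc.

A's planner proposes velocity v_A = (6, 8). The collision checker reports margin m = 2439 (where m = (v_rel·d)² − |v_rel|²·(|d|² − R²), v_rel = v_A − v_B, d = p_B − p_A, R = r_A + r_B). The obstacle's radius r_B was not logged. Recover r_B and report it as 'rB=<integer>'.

m = 2439
d = (18, -7);  v_rel = (9, 2),  |v_rel|² = 85
v_rel×d = (9)·(-7) − (2)·(18) = -99
since m = R²·85 − (-99)²:  R² = (9801 + 2439) / 85 = 144
R = √144 = 12  ⇒  r_B = 12 − 6 = 6

rB=6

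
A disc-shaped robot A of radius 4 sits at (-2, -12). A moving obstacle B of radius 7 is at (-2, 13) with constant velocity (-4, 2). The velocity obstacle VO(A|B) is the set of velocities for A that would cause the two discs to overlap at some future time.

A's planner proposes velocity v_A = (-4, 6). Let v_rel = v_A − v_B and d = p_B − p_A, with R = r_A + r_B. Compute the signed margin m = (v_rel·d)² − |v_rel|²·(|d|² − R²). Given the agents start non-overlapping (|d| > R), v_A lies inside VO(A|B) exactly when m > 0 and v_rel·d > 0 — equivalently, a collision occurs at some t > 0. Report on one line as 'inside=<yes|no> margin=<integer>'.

d = (0, 25),  |d|² = 625;  R = 4+7 = 11,  c = 625−11² = 504
v_rel = (0, 4),  |v_rel|² = 16;  v_rel·d = (0)·(0) + (4)·(25) = 100
16·t² − 200·t + 504 = 0  ⇒  m = 100² − 16·504 = 1936
m = 1936 > 0,  v_rel·d = 100 > 0  ⇒  inside

inside=yes margin=1936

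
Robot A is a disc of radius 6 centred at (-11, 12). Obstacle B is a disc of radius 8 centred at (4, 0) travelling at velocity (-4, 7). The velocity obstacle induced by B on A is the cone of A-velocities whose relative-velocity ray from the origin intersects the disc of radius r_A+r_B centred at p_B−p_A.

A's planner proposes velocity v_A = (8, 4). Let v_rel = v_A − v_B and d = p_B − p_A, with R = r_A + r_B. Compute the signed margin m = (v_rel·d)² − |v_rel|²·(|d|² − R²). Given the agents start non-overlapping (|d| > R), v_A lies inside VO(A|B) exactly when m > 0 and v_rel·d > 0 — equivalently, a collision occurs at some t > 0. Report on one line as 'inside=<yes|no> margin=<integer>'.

d = (15, -12),  |d|² = 369;  R = 6+8 = 14,  c = 369−14² = 173
v_rel = (12, -3),  |v_rel|² = 153;  v_rel·d = (12)·(15) + (-3)·(-12) = 216
153·t² − 432·t + 173 = 0  ⇒  m = 216² − 153·173 = 20187
m = 20187 > 0,  v_rel·d = 216 > 0  ⇒  inside

inside=yes margin=20187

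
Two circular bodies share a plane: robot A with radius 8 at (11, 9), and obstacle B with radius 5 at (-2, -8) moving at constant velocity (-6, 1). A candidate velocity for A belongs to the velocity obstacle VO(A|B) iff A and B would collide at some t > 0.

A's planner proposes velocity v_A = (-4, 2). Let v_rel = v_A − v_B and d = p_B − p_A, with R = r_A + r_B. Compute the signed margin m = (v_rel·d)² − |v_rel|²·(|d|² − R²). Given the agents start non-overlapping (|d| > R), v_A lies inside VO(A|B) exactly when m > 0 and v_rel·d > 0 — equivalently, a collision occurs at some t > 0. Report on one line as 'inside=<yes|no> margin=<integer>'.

d = (-13, -17),  |d|² = 458;  R = 8+5 = 13,  c = 458−13² = 289
v_rel = (2, 1),  |v_rel|² = 5;  v_rel·d = (2)·(-13) + (1)·(-17) = -43
5·t² + 86·t + 289 = 0  ⇒  m = (-43)² − 5·289 = 404
m = 404 > 0,  v_rel·d = -43 < 0  ⇒  outside

inside=no margin=404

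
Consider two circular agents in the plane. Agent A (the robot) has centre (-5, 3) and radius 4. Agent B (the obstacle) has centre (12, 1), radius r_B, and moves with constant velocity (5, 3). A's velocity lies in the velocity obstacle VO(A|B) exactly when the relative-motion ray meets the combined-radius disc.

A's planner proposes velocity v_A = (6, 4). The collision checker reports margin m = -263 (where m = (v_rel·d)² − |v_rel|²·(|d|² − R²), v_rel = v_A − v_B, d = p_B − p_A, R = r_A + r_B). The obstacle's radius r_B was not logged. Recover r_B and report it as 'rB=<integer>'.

m = -263
d = (17, -2);  v_rel = (1, 1),  |v_rel|² = 2
v_rel×d = (1)·(-2) − (1)·(17) = -19
since m = R²·2 − (-19)²:  R² = (361 + -263) / 2 = 49
R = √49 = 7  ⇒  r_B = 7 − 4 = 3

rB=3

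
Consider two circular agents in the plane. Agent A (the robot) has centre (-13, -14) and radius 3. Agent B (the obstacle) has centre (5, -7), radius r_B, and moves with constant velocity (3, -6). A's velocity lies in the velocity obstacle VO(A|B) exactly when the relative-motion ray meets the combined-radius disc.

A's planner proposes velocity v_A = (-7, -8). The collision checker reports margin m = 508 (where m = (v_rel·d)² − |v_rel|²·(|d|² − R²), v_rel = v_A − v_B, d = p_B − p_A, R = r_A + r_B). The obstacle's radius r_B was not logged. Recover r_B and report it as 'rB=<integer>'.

m = 508
d = (18, 7);  v_rel = (-10, -2),  |v_rel|² = 104
v_rel×d = (-10)·(7) − (-2)·(18) = -34
since m = R²·104 − (-34)²:  R² = (1156 + 508) / 104 = 16
R = √16 = 4  ⇒  r_B = 4 − 3 = 1

rB=1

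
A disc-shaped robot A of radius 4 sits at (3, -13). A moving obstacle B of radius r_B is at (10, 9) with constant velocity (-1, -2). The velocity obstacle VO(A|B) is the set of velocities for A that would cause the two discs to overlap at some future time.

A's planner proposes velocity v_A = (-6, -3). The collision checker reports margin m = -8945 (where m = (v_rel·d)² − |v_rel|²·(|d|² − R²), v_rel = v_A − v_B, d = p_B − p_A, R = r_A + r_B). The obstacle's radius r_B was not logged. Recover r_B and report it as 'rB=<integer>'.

m = -8945
d = (7, 22);  v_rel = (-5, -1),  |v_rel|² = 26
v_rel×d = (-5)·(22) − (-1)·(7) = -103
since m = R²·26 − (-103)²:  R² = (10609 + -8945) / 26 = 64
R = √64 = 8  ⇒  r_B = 8 − 4 = 4

rB=4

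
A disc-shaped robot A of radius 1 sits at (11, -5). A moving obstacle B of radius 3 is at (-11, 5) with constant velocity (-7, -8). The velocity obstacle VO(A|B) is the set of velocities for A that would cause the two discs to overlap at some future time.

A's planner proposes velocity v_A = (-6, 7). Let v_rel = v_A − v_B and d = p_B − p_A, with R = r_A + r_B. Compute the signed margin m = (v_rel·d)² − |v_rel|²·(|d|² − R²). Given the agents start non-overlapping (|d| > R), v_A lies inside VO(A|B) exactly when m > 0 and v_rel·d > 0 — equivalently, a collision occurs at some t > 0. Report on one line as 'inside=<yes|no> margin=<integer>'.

d = (-22, 10),  |d|² = 584;  R = 1+3 = 4,  c = 584−4² = 568
v_rel = (1, 15),  |v_rel|² = 226;  v_rel·d = (1)·(-22) + (15)·(10) = 128
226·t² − 256·t + 568 = 0  ⇒  m = 128² − 226·568 = -111984
m = -111984 < 0,  v_rel·d = 128 > 0  ⇒  outside

inside=no margin=-111984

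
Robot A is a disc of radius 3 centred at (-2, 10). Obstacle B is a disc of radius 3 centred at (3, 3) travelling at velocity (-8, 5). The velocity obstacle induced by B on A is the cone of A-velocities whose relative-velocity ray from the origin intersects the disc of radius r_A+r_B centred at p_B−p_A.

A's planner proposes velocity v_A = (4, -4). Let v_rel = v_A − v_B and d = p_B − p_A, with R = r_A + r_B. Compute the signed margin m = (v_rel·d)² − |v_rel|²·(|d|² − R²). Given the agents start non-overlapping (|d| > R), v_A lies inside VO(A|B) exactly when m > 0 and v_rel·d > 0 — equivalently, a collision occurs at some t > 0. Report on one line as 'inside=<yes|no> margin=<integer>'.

d = (5, -7),  |d|² = 74;  R = 3+3 = 6,  c = 74−6² = 38
v_rel = (12, -9),  |v_rel|² = 225;  v_rel·d = (12)·(5) + (-9)·(-7) = 123
225·t² − 246·t + 38 = 0  ⇒  m = 123² − 225·38 = 6579
m = 6579 > 0,  v_rel·d = 123 > 0  ⇒  inside

inside=yes margin=6579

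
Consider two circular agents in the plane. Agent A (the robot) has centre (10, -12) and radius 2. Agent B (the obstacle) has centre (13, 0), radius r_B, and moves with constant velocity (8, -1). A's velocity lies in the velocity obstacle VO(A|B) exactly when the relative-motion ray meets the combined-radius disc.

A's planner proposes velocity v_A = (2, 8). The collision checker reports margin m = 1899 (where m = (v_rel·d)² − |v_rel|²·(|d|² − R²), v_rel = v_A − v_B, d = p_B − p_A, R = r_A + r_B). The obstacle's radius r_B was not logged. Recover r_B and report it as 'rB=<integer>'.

m = 1899
d = (3, 12);  v_rel = (-6, 9),  |v_rel|² = 117
v_rel×d = (-6)·(12) − (9)·(3) = -99
since m = R²·117 − (-99)²:  R² = (9801 + 1899) / 117 = 100
R = √100 = 10  ⇒  r_B = 10 − 2 = 8

rB=8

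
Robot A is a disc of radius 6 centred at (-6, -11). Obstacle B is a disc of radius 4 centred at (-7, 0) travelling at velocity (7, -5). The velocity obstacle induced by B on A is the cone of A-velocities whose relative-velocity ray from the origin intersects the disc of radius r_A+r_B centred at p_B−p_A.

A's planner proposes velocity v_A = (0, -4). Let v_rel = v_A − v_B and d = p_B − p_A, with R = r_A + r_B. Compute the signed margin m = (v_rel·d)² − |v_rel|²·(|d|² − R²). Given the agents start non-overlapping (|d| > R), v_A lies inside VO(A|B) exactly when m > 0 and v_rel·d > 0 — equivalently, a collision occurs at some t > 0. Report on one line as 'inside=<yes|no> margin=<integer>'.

d = (-1, 11),  |d|² = 122;  R = 6+4 = 10,  c = 122−10² = 22
v_rel = (-7, 1),  |v_rel|² = 50;  v_rel·d = (-7)·(-1) + (1)·(11) = 18
50·t² − 36·t + 22 = 0  ⇒  m = 18² − 50·22 = -776
m = -776 < 0,  v_rel·d = 18 > 0  ⇒  outside

inside=no margin=-776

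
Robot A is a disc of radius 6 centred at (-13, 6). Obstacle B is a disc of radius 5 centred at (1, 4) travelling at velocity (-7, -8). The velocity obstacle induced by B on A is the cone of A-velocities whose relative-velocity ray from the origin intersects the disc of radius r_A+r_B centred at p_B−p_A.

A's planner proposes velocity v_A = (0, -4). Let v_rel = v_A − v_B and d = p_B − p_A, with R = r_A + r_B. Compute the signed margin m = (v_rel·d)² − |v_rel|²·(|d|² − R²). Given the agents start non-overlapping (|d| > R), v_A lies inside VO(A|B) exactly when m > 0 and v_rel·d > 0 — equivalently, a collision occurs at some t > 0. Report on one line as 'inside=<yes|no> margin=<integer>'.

d = (14, -2),  |d|² = 200;  R = 6+5 = 11,  c = 200−11² = 79
v_rel = (7, 4),  |v_rel|² = 65;  v_rel·d = (7)·(14) + (4)·(-2) = 90
65·t² − 180·t + 79 = 0  ⇒  m = 90² − 65·79 = 2965
m = 2965 > 0,  v_rel·d = 90 > 0  ⇒  inside

inside=yes margin=2965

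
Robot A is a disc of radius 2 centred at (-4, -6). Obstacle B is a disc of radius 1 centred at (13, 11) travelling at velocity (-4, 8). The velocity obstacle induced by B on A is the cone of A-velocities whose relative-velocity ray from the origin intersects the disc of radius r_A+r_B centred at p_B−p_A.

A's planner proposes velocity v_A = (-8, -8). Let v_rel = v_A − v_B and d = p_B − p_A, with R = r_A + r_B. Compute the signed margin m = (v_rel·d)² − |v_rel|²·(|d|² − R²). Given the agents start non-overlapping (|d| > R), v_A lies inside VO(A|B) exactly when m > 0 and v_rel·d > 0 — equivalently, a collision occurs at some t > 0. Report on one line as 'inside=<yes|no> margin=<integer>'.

d = (17, 17),  |d|² = 578;  R = 2+1 = 3,  c = 578−3² = 569
v_rel = (-4, -16),  |v_rel|² = 272;  v_rel·d = (-4)·(17) + (-16)·(17) = -340
272·t² + 680·t + 569 = 0  ⇒  m = (-340)² − 272·569 = -39168
m = -39168 < 0,  v_rel·d = -340 < 0  ⇒  outside

inside=no margin=-39168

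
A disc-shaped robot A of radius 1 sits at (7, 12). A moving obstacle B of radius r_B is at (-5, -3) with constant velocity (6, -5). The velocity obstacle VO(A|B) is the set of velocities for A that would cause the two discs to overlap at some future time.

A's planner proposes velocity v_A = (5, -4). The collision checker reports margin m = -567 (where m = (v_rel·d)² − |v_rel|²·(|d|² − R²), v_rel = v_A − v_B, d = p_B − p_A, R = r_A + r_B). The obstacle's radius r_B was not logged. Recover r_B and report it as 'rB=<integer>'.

m = -567
d = (-12, -15);  v_rel = (-1, 1),  |v_rel|² = 2
v_rel×d = (-1)·(-15) − (1)·(-12) = 27
since m = R²·2 − 27²:  R² = (729 + -567) / 2 = 81
R = √81 = 9  ⇒  r_B = 9 − 1 = 8

rB=8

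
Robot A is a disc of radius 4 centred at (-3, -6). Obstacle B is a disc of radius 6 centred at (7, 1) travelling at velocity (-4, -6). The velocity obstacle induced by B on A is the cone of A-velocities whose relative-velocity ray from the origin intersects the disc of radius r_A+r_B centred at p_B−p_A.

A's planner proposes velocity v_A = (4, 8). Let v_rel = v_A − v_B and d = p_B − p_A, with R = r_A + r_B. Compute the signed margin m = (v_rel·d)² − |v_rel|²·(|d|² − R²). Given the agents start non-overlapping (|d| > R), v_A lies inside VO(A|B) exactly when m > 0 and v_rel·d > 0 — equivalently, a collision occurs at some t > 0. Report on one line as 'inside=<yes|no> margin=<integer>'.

d = (10, 7),  |d|² = 149;  R = 4+6 = 10,  c = 149−10² = 49
v_rel = (8, 14),  |v_rel|² = 260;  v_rel·d = (8)·(10) + (14)·(7) = 178
260·t² − 356·t + 49 = 0  ⇒  m = 178² − 260·49 = 18944
m = 18944 > 0,  v_rel·d = 178 > 0  ⇒  inside

inside=yes margin=18944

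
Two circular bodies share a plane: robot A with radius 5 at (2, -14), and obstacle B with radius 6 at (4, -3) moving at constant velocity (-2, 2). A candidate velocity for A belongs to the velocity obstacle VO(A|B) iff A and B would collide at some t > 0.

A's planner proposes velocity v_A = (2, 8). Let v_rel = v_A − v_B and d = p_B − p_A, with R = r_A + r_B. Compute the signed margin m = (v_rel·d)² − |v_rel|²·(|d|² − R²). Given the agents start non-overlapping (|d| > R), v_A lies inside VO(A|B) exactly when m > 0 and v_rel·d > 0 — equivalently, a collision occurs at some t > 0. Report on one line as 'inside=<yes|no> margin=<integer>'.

d = (2, 11),  |d|² = 125;  R = 5+6 = 11,  c = 125−11² = 4
v_rel = (4, 6),  |v_rel|² = 52;  v_rel·d = (4)·(2) + (6)·(11) = 74
52·t² − 148·t + 4 = 0  ⇒  m = 74² − 52·4 = 5268
m = 5268 > 0,  v_rel·d = 74 > 0  ⇒  inside

inside=yes margin=5268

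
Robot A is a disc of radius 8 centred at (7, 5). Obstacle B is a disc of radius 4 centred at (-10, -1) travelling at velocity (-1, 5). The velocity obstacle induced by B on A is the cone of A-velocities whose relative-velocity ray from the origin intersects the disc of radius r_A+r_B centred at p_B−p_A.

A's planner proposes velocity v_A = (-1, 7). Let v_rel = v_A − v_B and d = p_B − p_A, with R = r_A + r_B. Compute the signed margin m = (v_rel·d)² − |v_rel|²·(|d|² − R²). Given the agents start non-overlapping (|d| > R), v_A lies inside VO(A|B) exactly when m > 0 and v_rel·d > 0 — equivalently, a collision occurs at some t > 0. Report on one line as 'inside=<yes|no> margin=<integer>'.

d = (-17, -6),  |d|² = 325;  R = 8+4 = 12,  c = 325−12² = 181
v_rel = (0, 2),  |v_rel|² = 4;  v_rel·d = (0)·(-17) + (2)·(-6) = -12
4·t² + 24·t + 181 = 0  ⇒  m = (-12)² − 4·181 = -580
m = -580 < 0,  v_rel·d = -12 < 0  ⇒  outside

inside=no margin=-580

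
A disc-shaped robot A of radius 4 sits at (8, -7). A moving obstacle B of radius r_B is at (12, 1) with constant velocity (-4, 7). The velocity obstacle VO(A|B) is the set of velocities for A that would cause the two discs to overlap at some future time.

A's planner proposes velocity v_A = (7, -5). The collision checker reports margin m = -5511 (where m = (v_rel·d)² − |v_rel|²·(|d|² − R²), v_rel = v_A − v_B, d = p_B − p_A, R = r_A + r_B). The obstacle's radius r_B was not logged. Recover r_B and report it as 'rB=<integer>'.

m = -5511
d = (4, 8);  v_rel = (11, -12),  |v_rel|² = 265
v_rel×d = (11)·(8) − (-12)·(4) = 136
since m = R²·265 − 136²:  R² = (18496 + -5511) / 265 = 49
R = √49 = 7  ⇒  r_B = 7 − 4 = 3

rB=3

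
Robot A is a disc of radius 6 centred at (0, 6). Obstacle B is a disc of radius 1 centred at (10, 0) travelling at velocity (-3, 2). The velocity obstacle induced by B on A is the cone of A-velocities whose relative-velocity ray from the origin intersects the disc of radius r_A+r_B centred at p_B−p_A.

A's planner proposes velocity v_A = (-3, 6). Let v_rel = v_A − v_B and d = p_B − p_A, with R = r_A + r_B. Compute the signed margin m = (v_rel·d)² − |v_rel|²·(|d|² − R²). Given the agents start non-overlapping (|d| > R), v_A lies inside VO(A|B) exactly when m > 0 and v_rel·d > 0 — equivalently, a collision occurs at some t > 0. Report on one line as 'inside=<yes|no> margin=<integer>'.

d = (10, -6),  |d|² = 136;  R = 6+1 = 7,  c = 136−7² = 87
v_rel = (0, 4),  |v_rel|² = 16;  v_rel·d = (0)·(10) + (4)·(-6) = -24
16·t² + 48·t + 87 = 0  ⇒  m = (-24)² − 16·87 = -816
m = -816 < 0,  v_rel·d = -24 < 0  ⇒  outside

inside=no margin=-816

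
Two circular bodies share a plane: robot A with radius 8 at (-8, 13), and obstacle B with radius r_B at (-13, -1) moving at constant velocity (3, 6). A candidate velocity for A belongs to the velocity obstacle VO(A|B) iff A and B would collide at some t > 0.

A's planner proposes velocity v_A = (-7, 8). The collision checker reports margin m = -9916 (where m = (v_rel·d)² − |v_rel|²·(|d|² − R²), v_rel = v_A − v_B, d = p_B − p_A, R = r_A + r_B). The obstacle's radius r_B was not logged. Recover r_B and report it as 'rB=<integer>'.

m = -9916
d = (-5, -14);  v_rel = (-10, 2),  |v_rel|² = 104
v_rel×d = (-10)·(-14) − (2)·(-5) = 150
since m = R²·104 − 150²:  R² = (22500 + -9916) / 104 = 121
R = √121 = 11  ⇒  r_B = 11 − 8 = 3

rB=3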